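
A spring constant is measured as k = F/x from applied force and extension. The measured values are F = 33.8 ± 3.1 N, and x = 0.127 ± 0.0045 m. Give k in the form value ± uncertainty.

266 ± 26.2 N/m

For a monomial k ∝ F, x^-1, fractional errors add in quadrature:
  (1·δF/F)² = (1×0.0917)² = 0.00841;  (-1·δx/x)² = (-1×0.0354)² = 0.00126
δk/k = √(0.00967) = 0.0983
k = 266 N/m, so δk = 0.0983 × 266 = 26.2 N/m.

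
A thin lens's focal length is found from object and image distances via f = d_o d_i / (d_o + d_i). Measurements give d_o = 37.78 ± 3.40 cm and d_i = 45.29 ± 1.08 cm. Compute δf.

∂f/∂d_o = (d_i/(d_o+d_i))² = 0.297;  ∂f/∂d_i = (d_o/(d_o+d_i))² = 0.207
δf = √((∂f/∂d_o · δd_o)² + (∂f/∂d_i · δd_i)²) = √(1.02 + 0.0499) = 1.04 cm

1.04 cm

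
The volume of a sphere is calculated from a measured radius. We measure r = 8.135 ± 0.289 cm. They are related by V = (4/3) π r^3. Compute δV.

240 cm^3

V ∝ r^3, so δV/V = |3| · δr/r = 3 × 0.0355 = 0.107.
V = 2255 cm^3, so δV = 0.107 × 2255 = 240 cm^3.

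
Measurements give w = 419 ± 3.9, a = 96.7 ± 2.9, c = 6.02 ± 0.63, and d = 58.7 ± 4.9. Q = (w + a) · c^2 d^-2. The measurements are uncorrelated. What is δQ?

Let u = w + a = 516. δu = √(δw² + δa²) = √(15.2 + 8.41) = 4.86, so δu/u = 0.00942.
Q is then a monomial in u, c, d:
δQ/Q = √((δu/u)² + (2·δc/c)² + (-2·δd/d)²) = √(8.88e-05 + 0.0438 + 0.0279) = 0.268
Q = 5.42, so δQ = 0.268 × 5.42 = 1.45.

1.45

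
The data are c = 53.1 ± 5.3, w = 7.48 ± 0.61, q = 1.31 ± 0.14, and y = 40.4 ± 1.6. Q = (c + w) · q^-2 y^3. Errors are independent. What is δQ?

6.05e+05

Let u = c + w = 60.6. δu = √(δc² + δw²) = √(28.1 + 0.372) = 5.33, so δu/u = 0.0881.
Q is then a monomial in u, q, y:
δQ/Q = √((δu/u)² + (-2·δq/q)² + (3·δy/y)²) = √(0.00776 + 0.0457 + 0.0141) = 0.260
Q = 2.33e+06, so δQ = 0.260 × 2.33e+06 = 6.05e+05.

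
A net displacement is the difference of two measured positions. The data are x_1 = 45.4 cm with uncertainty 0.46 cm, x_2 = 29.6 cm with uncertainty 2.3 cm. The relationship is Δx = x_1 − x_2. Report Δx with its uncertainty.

15.8 ± 2.35 cm

Δx is a linear combination, so absolute uncertainties add in quadrature:
  (δx_1)² = 0.212;  (δx_2)² = 5.29
δΔx = √(5.50) = 2.35 cm
Δx = 15.8 cm.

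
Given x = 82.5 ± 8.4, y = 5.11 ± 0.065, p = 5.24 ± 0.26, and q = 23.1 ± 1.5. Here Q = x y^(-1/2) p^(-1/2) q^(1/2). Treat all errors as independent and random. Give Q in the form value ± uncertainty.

Q is a product of powers, so relative uncertainties combine in quadrature:
  (1·δx/x)² = (1×0.102)² = 0.0104;  (−½·δy/y)² = (-0.5×0.0127)² = 4.05e-05;  (−½·δp/p)² = (-0.5×0.0496)² = 0.000615;  (½·δq/q)² = (0.5×0.0649)² = 0.00105
δQ/Q = √(0.0121) = 0.110
Q = 76.6, so δQ = 0.110 × 76.6 = 8.42.

76.6 ± 8.42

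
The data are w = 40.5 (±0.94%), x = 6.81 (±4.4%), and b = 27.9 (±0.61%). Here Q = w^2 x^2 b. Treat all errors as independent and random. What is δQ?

1.91e+05

For a monomial Q ∝ w^2, x^2, b, fractional errors add in quadrature:
  (2·δw/w)² = (2×0.00940)² = 0.000353;  (2·δx/x)² = (2×0.0440)² = 0.00774;  (1·δb/b)² = (1×0.00610)² = 3.72e-05
δQ/Q = √(0.00813) = 0.0902
Q = 2.12e+06, so δQ = 0.0902 × 2.12e+06 = 1.91e+05.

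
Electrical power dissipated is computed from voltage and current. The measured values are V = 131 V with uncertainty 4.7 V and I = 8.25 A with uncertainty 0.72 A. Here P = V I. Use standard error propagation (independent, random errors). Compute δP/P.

0.0944

P is a product of powers, so relative uncertainties combine in quadrature:
  (1·δV/V)² = (1×0.0359)² = 0.00129;  (1·δI/I)² = (1×0.0873)² = 0.00762
δP/P = √(0.00890) = 0.0944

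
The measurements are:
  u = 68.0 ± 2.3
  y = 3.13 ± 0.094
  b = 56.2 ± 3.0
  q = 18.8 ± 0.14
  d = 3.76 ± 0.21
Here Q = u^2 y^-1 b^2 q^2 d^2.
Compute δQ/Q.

Products/powers → add relative errors in quadrature, weighted by exponent:
  (2·δu/u)² = (2×0.0338)² = 0.00458;  (-1·δy/y)² = (-1×0.0300)² = 0.000902;  (2·δb/b)² = (2×0.0534)² = 0.0114;  (2·δq/q)² = (2×0.00745)² = 0.000222;  (2·δd/d)² = (2×0.0559)² = 0.0125
δQ/Q = √(0.0296) = 0.172

0.172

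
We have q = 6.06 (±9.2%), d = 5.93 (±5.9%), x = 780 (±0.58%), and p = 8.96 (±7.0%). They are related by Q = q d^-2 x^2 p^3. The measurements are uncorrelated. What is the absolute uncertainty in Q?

1.95e+07

Q is a product of powers, so relative uncertainties combine in quadrature:
  (1·δq/q)² = (1×0.0920)² = 0.00846;  (-2·δd/d)² = (-2×0.0590)² = 0.0139;  (2·δx/x)² = (2×0.00580)² = 0.000135;  (3·δp/p)² = (3×0.0700)² = 0.0441
δQ/Q = √(0.0666) = 0.258
Q = 7.54e+07, so δQ = 0.258 × 7.54e+07 = 1.95e+07.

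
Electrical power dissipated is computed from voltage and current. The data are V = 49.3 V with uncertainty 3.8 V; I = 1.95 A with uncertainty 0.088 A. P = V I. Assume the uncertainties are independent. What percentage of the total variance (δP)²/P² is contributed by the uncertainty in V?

(δP/P)² = (1·δV/V)² + (1·δI/I)²
  V term: (1×0.0771)² = 0.00594
  I term: (1×0.0451)² = 0.00204
Total = 0.00798. Share from V = 0.00594/0.00798 = 0.745.

74.5%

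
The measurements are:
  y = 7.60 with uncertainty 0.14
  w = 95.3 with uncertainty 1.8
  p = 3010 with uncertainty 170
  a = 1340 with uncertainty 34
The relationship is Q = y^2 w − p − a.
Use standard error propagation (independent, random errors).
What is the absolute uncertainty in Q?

Let h = y^2·w = 5500. δh/h = √((2·δy/y)² + (1·δw/w)²) = √(0.00136 + 0.000357) = 0.0414, so δh = 228.
Q = h − p − a: δQ = √(δh² + δp² + δa²) = √(51900 + 28900 + 1160) = 286

286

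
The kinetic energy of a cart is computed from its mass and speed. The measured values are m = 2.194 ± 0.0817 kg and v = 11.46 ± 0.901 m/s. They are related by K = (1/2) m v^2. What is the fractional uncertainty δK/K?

0.162

For a monomial K ∝ m, v^2, fractional errors add in quadrature:
  (1·δm/m)² = (1×0.0372)² = 0.00139;  (2·δv/v)² = (2×0.0786)² = 0.0247
δK/K = √(0.0261) = 0.162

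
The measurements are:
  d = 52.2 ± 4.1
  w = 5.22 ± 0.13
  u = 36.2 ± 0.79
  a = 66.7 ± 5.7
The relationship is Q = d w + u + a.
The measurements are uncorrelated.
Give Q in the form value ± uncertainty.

375 ± 23.2

Let p = d·w = 272. δp/p = √((1·δd/d)² + (1·δw/w)²) = √(0.00617 + 0.000620) = 0.0824, so δp = 22.5.
Q = p + u + a: δQ = √(δp² + δu² + δa²) = √(504 + 0.624 + 32.5) = 23.2
Q = 375.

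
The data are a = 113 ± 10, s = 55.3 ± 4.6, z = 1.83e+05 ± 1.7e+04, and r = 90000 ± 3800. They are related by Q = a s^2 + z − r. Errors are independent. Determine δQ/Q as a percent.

15.4%

Let p = a·s^2 = 3.46e+05. δp/p = √((1·δa/a)² + (2·δs/s)²) = √(0.00783 + 0.0277) = 0.188, so δp = 65100.
Q = p + z − r: δQ = √(δp² + δz² + δr²) = √(4.24e+09 + 2.89e+08 + 1.44e+07) = 67400
Q = 4.39e+05, so δQ/Q = 67400/4.39e+05 = 0.154.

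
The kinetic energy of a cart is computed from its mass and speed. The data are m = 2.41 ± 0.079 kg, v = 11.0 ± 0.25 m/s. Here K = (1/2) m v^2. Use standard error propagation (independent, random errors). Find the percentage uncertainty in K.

5.60%

K is a product of powers, so relative uncertainties combine in quadrature:
  (1·δm/m)² = (1×0.0328)² = 0.00107;  (2·δv/v)² = (2×0.0227)² = 0.00207
δK/K = √(0.00314) = 0.0560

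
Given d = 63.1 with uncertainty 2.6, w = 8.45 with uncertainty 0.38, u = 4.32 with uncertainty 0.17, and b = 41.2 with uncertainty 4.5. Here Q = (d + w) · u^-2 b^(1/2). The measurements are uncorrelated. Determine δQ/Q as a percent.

10.3%

Let h = d + w = 71.5. δh = √(δd² + δw²) = √(6.76 + 0.144) = 2.63, so δh/h = 0.0367.
Q is then a monomial in h, u, b:
δQ/Q = √((δh/h)² + (-2·δu/u)² + (½·δb/b)²) = √(0.00135 + 0.00619 + 0.00298) = 0.103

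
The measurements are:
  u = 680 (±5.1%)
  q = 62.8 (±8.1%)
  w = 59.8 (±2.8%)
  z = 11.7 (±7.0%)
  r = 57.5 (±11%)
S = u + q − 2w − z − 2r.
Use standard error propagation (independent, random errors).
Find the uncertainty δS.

For a sum/difference, combine absolute errors in quadrature:
  (δu)² = 1200;  (δq)² = 25.9;  (2·δw)² = 11.2;  (δz)² = 0.671;  (2·δr)² = 160
δS = √(1400) = 37.4

37.4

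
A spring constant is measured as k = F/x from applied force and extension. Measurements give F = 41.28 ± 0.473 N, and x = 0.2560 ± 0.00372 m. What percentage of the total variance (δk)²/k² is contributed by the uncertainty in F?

38.3%

(δk/k)² = (1·δF/F)² + (-1·δx/x)²
  F term: (1×0.0115)² = 0.000131
  x term: (-1×0.0145)² = 0.000211
Total = 0.000342. Share from F = 0.000131/0.000342 = 0.383.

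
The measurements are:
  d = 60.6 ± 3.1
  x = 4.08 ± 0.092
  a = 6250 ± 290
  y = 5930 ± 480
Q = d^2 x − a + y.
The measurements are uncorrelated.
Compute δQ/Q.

0.114

Let p = d^2·x = 15000. δp/p = √((2·δd/d)² + (1·δx/x)²) = √(0.0105 + 0.000508) = 0.105, so δp = 1570.
Q = p − a + y: δQ = √(δp² + δa² + δy²) = √(2.46e+06 + 84100 + 2.3e+05) = 1670
Q = 14700, so δQ/Q = 1670/14700 = 0.114.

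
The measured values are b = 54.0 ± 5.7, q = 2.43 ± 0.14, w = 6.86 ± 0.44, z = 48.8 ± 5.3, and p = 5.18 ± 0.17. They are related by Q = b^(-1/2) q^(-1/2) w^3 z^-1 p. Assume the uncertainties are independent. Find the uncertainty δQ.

Products/powers → add relative errors in quadrature, weighted by exponent:
  (−½·δb/b)² = (-0.5×0.106)² = 0.00279;  (−½·δq/q)² = (-0.5×0.0576)² = 0.000830;  (3·δw/w)² = (3×0.0641)² = 0.0370;  (-1·δz/z)² = (-1×0.109)² = 0.0118;  (1·δp/p)² = (1×0.0328)² = 0.00108
δQ/Q = √(0.0535) = 0.231
Q = 2.99, so δQ = 0.231 × 2.99 = 0.692.

0.692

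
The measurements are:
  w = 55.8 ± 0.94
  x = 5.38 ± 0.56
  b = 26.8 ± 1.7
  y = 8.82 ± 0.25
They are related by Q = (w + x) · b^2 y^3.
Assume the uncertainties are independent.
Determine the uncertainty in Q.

4.64e+06

Let u = w + x = 61.2. δu = √(δw² + δx²) = √(0.884 + 0.314) = 1.09, so δu/u = 0.0179.
Q is then a monomial in u, b, y:
δQ/Q = √((δu/u)² + (2·δb/b)² + (3·δy/y)²) = √(0.000320 + 0.0161 + 0.00723) = 0.154
Q = 3.01e+07, so δQ = 0.154 × 3.01e+07 = 4.64e+06.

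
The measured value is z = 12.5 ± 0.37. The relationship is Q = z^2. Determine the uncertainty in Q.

9.25

Q ∝ z^2, so δQ/Q = |2| · δz/z = 2 × 0.0296 = 0.0592.
Q = 156, so δQ = 0.0592 × 156 = 9.25.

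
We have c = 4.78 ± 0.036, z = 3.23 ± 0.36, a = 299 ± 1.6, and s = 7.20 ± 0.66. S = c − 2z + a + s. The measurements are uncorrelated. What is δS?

S is a linear combination, so absolute uncertainties add in quadrature:
  (δc)² = 0.00130;  (2·δz)² = 0.518;  (δa)² = 2.56;  (δs)² = 0.436
δS = √(3.52) = 1.87

1.87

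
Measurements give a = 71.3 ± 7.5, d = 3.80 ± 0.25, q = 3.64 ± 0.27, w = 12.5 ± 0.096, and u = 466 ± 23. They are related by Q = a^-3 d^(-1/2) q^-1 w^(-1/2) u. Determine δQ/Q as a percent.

33.0%

Q is a product of powers, so relative uncertainties combine in quadrature:
  (-3·δa/a)² = (-3×0.105)² = 0.0996;  (−½·δd/d)² = (-0.5×0.0658)² = 0.00108;  (-1·δq/q)² = (-1×0.0742)² = 0.00550;  (−½·δw/w)² = (-0.5×0.00768)² = 1.47e-05;  (1·δu/u)² = (1×0.0494)² = 0.00244
δQ/Q = √(0.109) = 0.330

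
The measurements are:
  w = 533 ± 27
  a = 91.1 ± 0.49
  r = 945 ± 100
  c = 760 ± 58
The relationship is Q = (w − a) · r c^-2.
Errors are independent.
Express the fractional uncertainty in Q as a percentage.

Let u = w − a = 442. δu = √(δw² + δa²) = √(729 + 0.240) = 27.0, so δu/u = 0.0611.
Q is then a monomial in u, r, c:
δQ/Q = √((δu/u)² + (1·δr/r)² + (-2·δc/c)²) = √(0.00373 + 0.0112 + 0.0233) = 0.196

19.6%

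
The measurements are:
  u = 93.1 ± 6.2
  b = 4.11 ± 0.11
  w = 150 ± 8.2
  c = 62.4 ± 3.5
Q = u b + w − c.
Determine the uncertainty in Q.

Let p = u·b = 383. δp/p = √((1·δu/u)² + (1·δb/b)²) = √(0.00443 + 0.000716) = 0.0718, so δp = 27.5.
Q = p + w − c: δQ = √(δp² + δw² + δc²) = √(754 + 67.2 + 12.2) = 28.9

28.9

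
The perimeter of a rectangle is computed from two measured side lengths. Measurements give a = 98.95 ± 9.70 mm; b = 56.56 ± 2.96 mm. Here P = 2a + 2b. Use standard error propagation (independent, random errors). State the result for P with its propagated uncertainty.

P is a linear combination, so absolute uncertainties add in quadrature:
  (2·δa)² = 376;  (2·δb)² = 35.0
δP = √(411) = 20.3 mm
P = 311.0 mm.

311.0 ± 20.3 mm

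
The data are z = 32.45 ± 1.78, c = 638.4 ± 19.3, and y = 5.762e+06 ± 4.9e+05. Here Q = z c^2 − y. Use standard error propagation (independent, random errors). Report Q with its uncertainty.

(7.463 ± 1.19) × 10^6

Let p = z·c^2 = 1.323e+07. δp/p = √((1·δz/z)² + (2·δc/c)²) = √(0.00301 + 0.00366) = 0.0816, so δp = 1.08e+06.
Q = p − y: δQ = √(δp² + δy²) = √(1.17e+12 + 2.4e+11) = 1.19e+06
Q = 7.463e+06.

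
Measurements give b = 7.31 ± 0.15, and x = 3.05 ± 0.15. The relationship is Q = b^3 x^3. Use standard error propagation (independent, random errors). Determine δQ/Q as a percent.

Since Q is a product/quotient, work with relative uncertainties:
  (3·δb/b)² = (3×0.0205)² = 0.00379;  (3·δx/x)² = (3×0.0492)² = 0.0218
δQ/Q = √(0.0256) = 0.160

16.0%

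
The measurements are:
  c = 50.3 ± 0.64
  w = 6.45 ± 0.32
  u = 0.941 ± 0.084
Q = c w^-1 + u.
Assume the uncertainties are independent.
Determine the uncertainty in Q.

Let p = c·w^-1 = 7.80. δp/p = √((1·δc/c)² + (-1·δw/w)²) = √(0.000162 + 0.00246) = 0.0512, so δp = 0.399.
Q = p + u: δQ = √(δp² + δu²) = √(0.160 + 0.00706) = 0.408

0.408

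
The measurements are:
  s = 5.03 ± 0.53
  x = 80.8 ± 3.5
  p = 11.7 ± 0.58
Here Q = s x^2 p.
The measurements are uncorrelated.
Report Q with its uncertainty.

Relative error in a monomial: (δQ/Q)² = Σ (nᵢ · δxᵢ/xᵢ)².
  (1·δs/s)² = (1×0.105)² = 0.0111;  (2·δx/x)² = (2×0.0433)² = 0.00751;  (1·δp/p)² = (1×0.0496)² = 0.00246
δQ/Q = √(0.0211) = 0.145
Q = 3.84e+05, so δQ = 0.145 × 3.84e+05 = 55800.

(3.84 ± 0.558) × 10^5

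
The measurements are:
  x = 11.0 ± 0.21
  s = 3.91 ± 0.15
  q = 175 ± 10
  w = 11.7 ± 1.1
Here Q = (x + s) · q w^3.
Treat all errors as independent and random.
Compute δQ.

1.2e+06

Let u = x + s = 14.9. δu = √(δx² + δs²) = √(0.0441 + 0.0225) = 0.258, so δu/u = 0.0173.
Q is then a monomial in u, q, w:
δQ/Q = √((δu/u)² + (1·δq/q)² + (3·δw/w)²) = √(0.000300 + 0.00327 + 0.0796) = 0.288
Q = 4.18e+06, so δQ = 0.288 × 4.18e+06 = 1.2e+06.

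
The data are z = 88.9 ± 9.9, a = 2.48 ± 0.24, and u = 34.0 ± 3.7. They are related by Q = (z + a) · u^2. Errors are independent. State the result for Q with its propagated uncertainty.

Let w = z + a = 91.4. δw = √(δz² + δa²) = √(98.0 + 0.0576) = 9.90, so δw/w = 0.108.
Q is then a monomial in w, u:
δQ/Q = √((δw/w)² + (2·δu/u)²) = √(0.0117 + 0.0474) = 0.243
Q = 1.06e+05, so δQ = 0.243 × 1.06e+05 = 25700.

(1.06 ± 0.257) × 10^5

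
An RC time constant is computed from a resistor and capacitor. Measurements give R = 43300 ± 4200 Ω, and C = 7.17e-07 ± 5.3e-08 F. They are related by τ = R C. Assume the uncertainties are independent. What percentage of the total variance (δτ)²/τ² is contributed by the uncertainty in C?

(δτ/τ)² = (1·δR/R)² + (1·δC/C)²
  R term: (1×0.0970)² = 0.00941
  C term: (1×0.0739)² = 0.00546
Total = 0.0149. Share from C = 0.00546/0.0149 = 0.367.

36.7%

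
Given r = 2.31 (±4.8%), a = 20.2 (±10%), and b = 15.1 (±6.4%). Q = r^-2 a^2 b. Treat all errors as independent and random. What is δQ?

267

Q is a product of powers, so relative uncertainties combine in quadrature:
  (-2·δr/r)² = (-2×0.0480)² = 0.00922;  (2·δa/a)² = (2×0.100)² = 0.0400;  (1·δb/b)² = (1×0.0640)² = 0.00410
δQ/Q = √(0.0533) = 0.231
Q = 1150, so δQ = 0.231 × 1150 = 267.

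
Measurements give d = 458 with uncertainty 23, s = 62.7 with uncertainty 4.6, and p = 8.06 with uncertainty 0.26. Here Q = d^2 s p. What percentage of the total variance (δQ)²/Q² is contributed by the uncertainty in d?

(δQ/Q)² = (2·δd/d)² + (1·δs/s)² + (1·δp/p)²
  d term: (2×0.0502)² = 0.0101
  s term: (1×0.0734)² = 0.00538
  p term: (1×0.0323)² = 0.00104
Total = 0.0165. Share from d = 0.0101/0.0165 = 0.611.

61.1%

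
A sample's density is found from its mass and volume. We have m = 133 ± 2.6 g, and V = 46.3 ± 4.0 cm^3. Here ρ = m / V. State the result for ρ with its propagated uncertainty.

2.87 ± 0.254 g/cm^3

Since ρ is a product/quotient, work with relative uncertainties:
  (1·δm/m)² = (1×0.0195)² = 0.000382;  (-1·δV/V)² = (-1×0.0864)² = 0.00746
δρ/ρ = √(0.00785) = 0.0886
ρ = 2.87 g/cm^3, so δρ = 0.0886 × 2.87 = 0.254 g/cm^3.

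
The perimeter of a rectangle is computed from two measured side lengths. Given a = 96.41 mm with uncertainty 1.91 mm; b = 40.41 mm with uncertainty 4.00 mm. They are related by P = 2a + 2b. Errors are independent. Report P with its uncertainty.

273.6 ± 8.87 mm

P is a linear combination, so absolute uncertainties add in quadrature:
  (2·δa)² = 14.6;  (2·δb)² = 64.0
δP = √(78.6) = 8.87 mm
P = 273.6 mm.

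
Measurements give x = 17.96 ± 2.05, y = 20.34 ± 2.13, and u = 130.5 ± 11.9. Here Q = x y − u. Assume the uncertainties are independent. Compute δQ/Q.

Let p = x·y = 365.3. δp/p = √((1·δx/x)² + (1·δy/y)²) = √(0.0130 + 0.0110) = 0.155, so δp = 56.6.
Q = p − u: δQ = √(δp² + δu²) = √(3200 + 142) = 57.8
Q = 234.8, so δQ/Q = 57.8/234.8 = 0.246.

0.246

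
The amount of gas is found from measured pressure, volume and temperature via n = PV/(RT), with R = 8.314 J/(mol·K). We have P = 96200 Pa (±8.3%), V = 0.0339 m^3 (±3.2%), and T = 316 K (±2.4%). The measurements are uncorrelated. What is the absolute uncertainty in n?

0.114 mol

Since n is a product/quotient, work with relative uncertainties:
  (1·δP/P)² = (1×0.0830)² = 0.00689;  (1·δV/V)² = (1×0.0320)² = 0.00102;  (-1·δT/T)² = (-1×0.0240)² = 0.000576
δn/n = √(0.00849) = 0.0921
n = 1.24 mol, so δn = 0.0921 × 1.24 = 0.114 mol.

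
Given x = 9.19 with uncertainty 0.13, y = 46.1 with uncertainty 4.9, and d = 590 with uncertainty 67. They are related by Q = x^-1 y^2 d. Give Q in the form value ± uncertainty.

(1.36 ± 0.329) × 10^5

Each factor contributes (exponent × relative error)² to (δQ/Q)²:
  (-1·δx/x)² = (-1×0.0141)² = 0.000200;  (2·δy/y)² = (2×0.106)² = 0.0452;  (1·δd/d)² = (1×0.114)² = 0.0129
δQ/Q = √(0.0583) = 0.241
Q = 1.36e+05, so δQ = 0.241 × 1.36e+05 = 32900.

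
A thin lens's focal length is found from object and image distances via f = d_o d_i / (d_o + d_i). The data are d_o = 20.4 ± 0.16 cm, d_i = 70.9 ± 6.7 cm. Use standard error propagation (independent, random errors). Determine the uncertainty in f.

0.348 cm

∂f/∂d_o = (d_i/(d_o+d_i))² = 0.603;  ∂f/∂d_i = (d_o/(d_o+d_i))² = 0.0499
δf = √((∂f/∂d_o · δd_o)² + (∂f/∂d_i · δd_i)²) = √(0.00931 + 0.112) = 0.348 cm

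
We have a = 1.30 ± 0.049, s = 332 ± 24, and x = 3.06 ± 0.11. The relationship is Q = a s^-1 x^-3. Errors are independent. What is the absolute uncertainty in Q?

For a monomial Q ∝ a, s^-1, x^-3, fractional errors add in quadrature:
  (1·δa/a)² = (1×0.0377)² = 0.00142;  (-1·δs/s)² = (-1×0.0723)² = 0.00523;  (-3·δx/x)² = (-3×0.0359)² = 0.0116
δQ/Q = √(0.0183) = 0.135
Q = 0.000137, so δQ = 0.135 × 0.000137 = 1.85e-05.

1.85e-05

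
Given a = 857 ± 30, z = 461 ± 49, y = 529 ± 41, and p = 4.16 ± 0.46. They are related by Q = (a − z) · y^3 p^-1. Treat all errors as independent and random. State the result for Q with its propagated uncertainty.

Let u = a − z = 396. δu = √(δa² + δz²) = √(900 + 2400) = 57.5, so δu/u = 0.145.
Q is then a monomial in u, y, p:
δQ/Q = √((δu/u)² + (3·δy/y)² + (-1·δp/p)²) = √(0.0211 + 0.0541 + 0.0122) = 0.296
Q = 1.41e+10, so δQ = 0.296 × 1.41e+10 = 4.16e+09.

(1.41 ± 0.416) × 10^10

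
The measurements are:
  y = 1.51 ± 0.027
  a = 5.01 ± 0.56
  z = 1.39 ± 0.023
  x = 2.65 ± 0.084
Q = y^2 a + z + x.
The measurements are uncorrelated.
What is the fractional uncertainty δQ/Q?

Let p = y^2·a = 11.4. δp/p = √((2·δy/y)² + (1·δa/a)²) = √(0.00128 + 0.0125) = 0.117, so δp = 1.34.
Q = p + z + x: δQ = √(δp² + δz² + δx²) = √(1.80 + 0.000529 + 0.00706) = 1.34
Q = 15.5, so δQ/Q = 1.34/15.5 = 0.0869.

0.0869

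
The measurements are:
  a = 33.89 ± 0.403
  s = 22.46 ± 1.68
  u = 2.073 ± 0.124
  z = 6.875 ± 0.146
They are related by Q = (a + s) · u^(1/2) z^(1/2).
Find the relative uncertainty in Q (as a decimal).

Let w = a + s = 56.35. δw = √(δa² + δs²) = √(0.162 + 2.82) = 1.73, so δw/w = 0.0307.
Q is then a monomial in w, u, z:
δQ/Q = √((δw/w)² + (½·δu/u)² + (½·δz/z)²) = √(0.000940 + 0.000895 + 0.000113) = 0.0441

0.0441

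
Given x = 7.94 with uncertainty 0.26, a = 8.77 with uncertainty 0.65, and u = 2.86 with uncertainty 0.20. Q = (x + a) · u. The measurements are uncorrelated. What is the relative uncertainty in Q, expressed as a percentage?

8.15%

Let w = x + a = 16.7. δw = √(δx² + δa²) = √(0.0676 + 0.423) = 0.700, so δw/w = 0.0419.
Q is then a monomial in w, u:
δQ/Q = √((δw/w)² + (1·δu/u)²) = √(0.00176 + 0.00489) = 0.0815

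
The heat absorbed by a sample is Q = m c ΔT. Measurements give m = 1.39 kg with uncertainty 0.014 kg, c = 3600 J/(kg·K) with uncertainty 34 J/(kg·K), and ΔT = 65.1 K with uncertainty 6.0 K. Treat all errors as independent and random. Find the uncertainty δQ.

Each factor contributes (exponent × relative error)² to (δQ/Q)²:
  (1·δm/m)² = (1×0.0101)² = 0.000101;  (1·δc/c)² = (1×0.00944)² = 8.92e-05;  (1·δΔT/ΔT)² = (1×0.0922)² = 0.00849
δQ/Q = √(0.00869) = 0.0932
Q = 3.26e+05 J, so δQ = 0.0932 × 3.26e+05 = 30400 J.

30400 J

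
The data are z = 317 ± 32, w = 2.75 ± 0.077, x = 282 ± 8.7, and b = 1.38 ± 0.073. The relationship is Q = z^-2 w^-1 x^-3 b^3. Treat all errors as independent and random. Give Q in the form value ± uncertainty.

For a monomial Q ∝ z^-2, w^-1, x^-3, b^3, fractional errors add in quadrature:
  (-2·δz/z)² = (-2×0.101)² = 0.0408;  (-1·δw/w)² = (-1×0.0280)² = 0.000784;  (-3·δx/x)² = (-3×0.0309)² = 0.00857;  (3·δb/b)² = (3×0.0529)² = 0.0252
δQ/Q = √(0.0753) = 0.274
Q = 4.24e-13, so δQ = 0.274 × 4.24e-13 = 1.16e-13.

(4.24 ± 1.16) × 10^-13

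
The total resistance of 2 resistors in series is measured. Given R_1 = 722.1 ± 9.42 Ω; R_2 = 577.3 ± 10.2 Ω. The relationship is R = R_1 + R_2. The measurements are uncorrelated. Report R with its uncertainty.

1299 ± 13.9 Ω

For a sum/difference, combine absolute errors in quadrature:
  (δR_1)² = 88.7;  (δR_2)² = 104
δR = √(193) = 13.9 Ω
R = 1299 Ω.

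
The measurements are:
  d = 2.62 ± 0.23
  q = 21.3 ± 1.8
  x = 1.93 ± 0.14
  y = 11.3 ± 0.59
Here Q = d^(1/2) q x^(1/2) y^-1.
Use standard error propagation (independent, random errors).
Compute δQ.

0.485

Products/powers → add relative errors in quadrature, weighted by exponent:
  (½·δd/d)² = (0.5×0.0878)² = 0.00193;  (1·δq/q)² = (1×0.0845)² = 0.00714;  (½·δx/x)² = (0.5×0.0725)² = 0.00132;  (-1·δy/y)² = (-1×0.0522)² = 0.00273
δQ/Q = √(0.0131) = 0.114
Q = 4.24, so δQ = 0.114 × 4.24 = 0.485.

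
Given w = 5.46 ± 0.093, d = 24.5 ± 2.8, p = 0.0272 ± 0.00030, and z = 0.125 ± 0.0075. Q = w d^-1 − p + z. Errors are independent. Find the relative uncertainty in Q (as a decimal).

Let h = w·d^-1 = 0.223. δh/h = √((1·δw/w)² + (-1·δd/d)²) = √(0.000290 + 0.0131) = 0.116, so δh = 0.0258.
Q = h − p + z: δQ = √(δh² + δp² + δz²) = √(0.000663 + 9e-08 + 5.62e-05) = 0.0268
Q = 0.321, so δQ/Q = 0.0268/0.321 = 0.0836.

0.0836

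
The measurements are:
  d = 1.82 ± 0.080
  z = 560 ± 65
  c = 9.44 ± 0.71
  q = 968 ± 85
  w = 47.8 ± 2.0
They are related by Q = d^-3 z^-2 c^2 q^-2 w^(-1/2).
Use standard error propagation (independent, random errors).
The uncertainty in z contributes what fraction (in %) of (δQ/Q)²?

43.0%

(δQ/Q)² = (-3·δd/d)² + (-2·δz/z)² + (2·δc/c)² + (-2·δq/q)² + (−½·δw/w)²
  d term: (-3×0.0440)² = 0.0174
  z term: (-2×0.116)² = 0.0539
  c term: (2×0.0752)² = 0.0226
  q term: (-2×0.0878)² = 0.0308
  w term: (-0.5×0.0418)² = 0.000438
Total = 0.125. Share from z = 0.0539/0.125 = 0.430.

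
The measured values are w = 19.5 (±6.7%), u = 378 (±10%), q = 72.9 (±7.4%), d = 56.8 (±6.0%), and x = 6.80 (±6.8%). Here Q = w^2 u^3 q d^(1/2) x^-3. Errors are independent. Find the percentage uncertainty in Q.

Q is a product of powers, so relative uncertainties combine in quadrature:
  (2·δw/w)² = (2×0.0670)² = 0.0180;  (3·δu/u)² = (3×0.100)² = 0.0900;  (1·δq/q)² = (1×0.0740)² = 0.00548;  (½·δd/d)² = (0.5×0.0600)² = 0.000900;  (-3·δx/x)² = (-3×0.0680)² = 0.0416
δQ/Q = √(0.156) = 0.395

39.5%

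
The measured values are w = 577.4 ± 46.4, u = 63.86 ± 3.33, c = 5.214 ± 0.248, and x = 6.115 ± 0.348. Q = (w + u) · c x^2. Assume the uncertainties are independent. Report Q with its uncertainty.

Let h = w + u = 641.3. δh = √(δw² + δu²) = √(2150 + 11.1) = 46.5, so δh/h = 0.0725.
Q is then a monomial in h, c, x:
δQ/Q = √((δh/h)² + (1·δc/c)² + (2·δx/x)²) = √(0.00526 + 0.00226 + 0.0130) = 0.143
Q = 125000, so δQ = 0.143 × 125000 = 17900.

125000 ± 17900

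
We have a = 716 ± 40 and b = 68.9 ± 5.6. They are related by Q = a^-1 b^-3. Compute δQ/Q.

0.250

Each factor contributes (exponent × relative error)² to (δQ/Q)²:
  (-1·δa/a)² = (-1×0.0559)² = 0.00312;  (-3·δb/b)² = (-3×0.0813)² = 0.0595
δQ/Q = √(0.0626) = 0.250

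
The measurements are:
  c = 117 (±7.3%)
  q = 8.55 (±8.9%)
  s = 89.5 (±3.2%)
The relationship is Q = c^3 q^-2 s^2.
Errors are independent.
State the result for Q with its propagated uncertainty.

Each factor contributes (exponent × relative error)² to (δQ/Q)²:
  (3·δc/c)² = (3×0.0730)² = 0.0480;  (-2·δq/q)² = (-2×0.0890)² = 0.0317;  (2·δs/s)² = (2×0.0320)² = 0.00410
δQ/Q = √(0.0837) = 0.289
Q = 1.75e+08, so δQ = 0.289 × 1.75e+08 = 5.08e+07.

(1.75 ± 0.508) × 10^8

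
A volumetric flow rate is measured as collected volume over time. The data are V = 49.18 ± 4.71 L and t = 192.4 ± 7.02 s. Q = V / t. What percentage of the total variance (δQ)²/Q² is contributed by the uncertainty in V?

(δQ/Q)² = (1·δV/V)² + (-1·δt/t)²
  V term: (1×0.0958)² = 0.00917
  t term: (-1×0.0365)² = 0.00133
Total = 0.0105. Share from V = 0.00917/0.0105 = 0.873.

87.3%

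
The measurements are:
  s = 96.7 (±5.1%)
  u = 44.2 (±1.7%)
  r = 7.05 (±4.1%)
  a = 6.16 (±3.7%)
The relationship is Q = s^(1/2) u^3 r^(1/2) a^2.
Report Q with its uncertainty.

Relative error in a monomial: (δQ/Q)² = Σ (nᵢ · δxᵢ/xᵢ)².
  (½·δs/s)² = (0.5×0.0510)² = 0.000650;  (3·δu/u)² = (3×0.0170)² = 0.00260;  (½·δr/r)² = (0.5×0.0410)² = 0.000420;  (2·δa/a)² = (2×0.0370)² = 0.00548
δQ/Q = √(0.00915) = 0.0956
Q = 8.56e+07, so δQ = 0.0956 × 8.56e+07 = 8.18e+06.

(8.56 ± 0.818) × 10^7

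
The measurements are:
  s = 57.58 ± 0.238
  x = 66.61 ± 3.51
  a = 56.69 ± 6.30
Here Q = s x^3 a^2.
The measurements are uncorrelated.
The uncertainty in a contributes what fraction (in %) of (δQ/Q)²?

66.4%

(δQ/Q)² = (1·δs/s)² + (3·δx/x)² + (2·δa/a)²
  s term: (1×0.00413)² = 1.71e-05
  x term: (3×0.0527)² = 0.0250
  a term: (2×0.111)² = 0.0494
Total = 0.0744. Share from a = 0.0494/0.0744 = 0.664.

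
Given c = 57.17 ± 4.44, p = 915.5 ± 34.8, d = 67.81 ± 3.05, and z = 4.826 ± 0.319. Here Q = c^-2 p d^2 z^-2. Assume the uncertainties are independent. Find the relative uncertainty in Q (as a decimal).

0.226

Relative error in a monomial: (δQ/Q)² = Σ (nᵢ · δxᵢ/xᵢ)².
  (-2·δc/c)² = (-2×0.0777)² = 0.0241;  (1·δp/p)² = (1×0.0380)² = 0.00144;  (2·δd/d)² = (2×0.0450)² = 0.00809;  (-2·δz/z)² = (-2×0.0661)² = 0.0175
δQ/Q = √(0.0511) = 0.226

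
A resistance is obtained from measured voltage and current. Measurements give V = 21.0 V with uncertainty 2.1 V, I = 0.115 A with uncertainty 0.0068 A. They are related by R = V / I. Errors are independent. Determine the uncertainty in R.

For a monomial R ∝ V, I^-1, fractional errors add in quadrature:
  (1·δV/V)² = (1×0.100)² = 0.0100;  (-1·δI/I)² = (-1×0.0591)² = 0.00350
δR/R = √(0.0135) = 0.116
R = 183 Ω, so δR = 0.116 × 183 = 21.2 Ω.

21.2 Ω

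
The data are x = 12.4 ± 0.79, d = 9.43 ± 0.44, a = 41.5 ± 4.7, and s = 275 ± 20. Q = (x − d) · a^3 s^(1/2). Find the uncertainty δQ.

Let u = x − d = 2.97. δu = √(δx² + δd²) = √(0.624 + 0.194) = 0.904, so δu/u = 0.304.
Q is then a monomial in u, a, s:
δQ/Q = √((δu/u)² + (3·δa/a)² + (½·δs/s)²) = √(0.0927 + 0.115 + 0.00132) = 0.458
Q = 3.52e+06, so δQ = 0.458 × 3.52e+06 = 1.61e+06.

1.61e+06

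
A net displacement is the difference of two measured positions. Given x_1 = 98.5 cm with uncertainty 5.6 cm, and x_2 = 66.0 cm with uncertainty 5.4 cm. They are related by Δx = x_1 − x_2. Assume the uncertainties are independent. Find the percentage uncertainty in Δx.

Each term contributes (cᵢ δxᵢ)² to (δΔx)²:
  (δx_1)² = 31.4;  (δx_2)² = 29.2
δΔx = √(60.5) = 7.78 cm
Δx = 32.5 cm, so δΔx/Δx = 7.78/32.5 = 0.239.

23.9%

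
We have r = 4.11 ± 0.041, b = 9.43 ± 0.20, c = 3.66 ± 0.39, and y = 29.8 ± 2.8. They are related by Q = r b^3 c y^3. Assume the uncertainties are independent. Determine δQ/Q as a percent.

For a monomial Q ∝ r, b^3, c, y^3, fractional errors add in quadrature:
  (1·δr/r)² = (1×0.00998)² = 9.95e-05;  (3·δb/b)² = (3×0.0212)² = 0.00405;  (1·δc/c)² = (1×0.107)² = 0.0114;  (3·δy/y)² = (3×0.0940)² = 0.0795
δQ/Q = √(0.0950) = 0.308

30.8%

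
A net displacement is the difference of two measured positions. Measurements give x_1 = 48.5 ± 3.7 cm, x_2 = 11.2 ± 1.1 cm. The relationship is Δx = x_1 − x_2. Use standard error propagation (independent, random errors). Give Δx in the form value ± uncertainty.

Sums and differences: (δΔx)² = Σ (cᵢ δxᵢ)².
  (δx_1)² = 13.7;  (δx_2)² = 1.21
δΔx = √(14.9) = 3.86 cm
Δx = 37.3 cm.

37.3 ± 3.86 cm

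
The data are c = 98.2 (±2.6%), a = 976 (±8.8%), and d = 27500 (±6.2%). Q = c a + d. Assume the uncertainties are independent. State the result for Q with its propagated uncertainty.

Let p = c·a = 95800. δp/p = √((1·δc/c)² + (1·δa/a)²) = √(0.000676 + 0.00774) = 0.0918, so δp = 8790.
Q = p + d: δQ = √(δp² + δd²) = √(7.73e+07 + 2.91e+06) = 8960
Q = 1.23e+05.

(1.23 ± 0.0896) × 10^5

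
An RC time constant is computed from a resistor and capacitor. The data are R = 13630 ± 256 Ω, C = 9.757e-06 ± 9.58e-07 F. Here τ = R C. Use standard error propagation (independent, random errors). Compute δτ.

0.0133 s

Relative error in a monomial: (δτ/τ)² = Σ (nᵢ · δxᵢ/xᵢ)².
  (1·δR/R)² = (1×0.0188)² = 0.000353;  (1·δC/C)² = (1×0.0982)² = 0.00964
δτ/τ = √(0.00999) = 0.1000
τ = 0.1330 s, so δτ = 0.1000 × 0.1330 = 0.0133 s.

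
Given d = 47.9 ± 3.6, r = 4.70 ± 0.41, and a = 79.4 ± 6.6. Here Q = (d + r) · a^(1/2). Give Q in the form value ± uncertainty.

469 ± 37.7

Let u = d + r = 52.6. δu = √(δd² + δr²) = √(13.0 + 0.168) = 3.62, so δu/u = 0.0689.
Q is then a monomial in u, a:
δQ/Q = √((δu/u)² + (½·δa/a)²) = √(0.00474 + 0.00173) = 0.0805
Q = 469, so δQ = 0.0805 × 469 = 37.7.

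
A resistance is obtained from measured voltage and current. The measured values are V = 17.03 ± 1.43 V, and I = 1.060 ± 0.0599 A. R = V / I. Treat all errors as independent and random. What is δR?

Relative error in a monomial: (δR/R)² = Σ (nᵢ · δxᵢ/xᵢ)².
  (1·δV/V)² = (1×0.0840)² = 0.00705;  (-1·δI/I)² = (-1×0.0565)² = 0.00319
δR/R = √(0.0102) = 0.101
R = 16.07 Ω, so δR = 0.101 × 16.07 = 1.63 Ω.

1.63 Ω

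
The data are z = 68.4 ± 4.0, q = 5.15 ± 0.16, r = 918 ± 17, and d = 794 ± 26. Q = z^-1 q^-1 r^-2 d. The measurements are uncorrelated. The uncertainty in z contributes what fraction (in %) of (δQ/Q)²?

50.1%

(δQ/Q)² = (-1·δz/z)² + (-1·δq/q)² + (-2·δr/r)² + (1·δd/d)²
  z term: (-1×0.0585)² = 0.00342
  q term: (-1×0.0311)² = 0.000965
  r term: (-2×0.0185)² = 0.00137
  d term: (1×0.0327)² = 0.00107
Total = 0.00683. Share from z = 0.00342/0.00683 = 0.501.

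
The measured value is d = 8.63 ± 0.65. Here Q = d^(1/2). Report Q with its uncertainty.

Q ∝ d^(1/2), so δQ/Q = |½| · δd/d = 0.5 × 0.0753 = 0.0377.
Q = 2.94, so δQ = 0.0377 × 2.94 = 0.111.

2.94 ± 0.111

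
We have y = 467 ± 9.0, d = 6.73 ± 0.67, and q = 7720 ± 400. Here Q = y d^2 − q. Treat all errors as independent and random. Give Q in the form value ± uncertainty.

13400 ± 4250

Let p = y·d^2 = 21200. δp/p = √((1·δy/y)² + (2·δd/d)²) = √(0.000371 + 0.0396) = 0.200, so δp = 4230.
Q = p − q: δQ = √(δp² + δq²) = √(1.79e+07 + 1.6e+05) = 4250
Q = 13400.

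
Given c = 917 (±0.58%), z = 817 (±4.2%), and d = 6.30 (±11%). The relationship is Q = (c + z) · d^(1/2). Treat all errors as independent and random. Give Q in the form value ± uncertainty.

4350 ± 255

Let u = c + z = 1730. δu = √(δc² + δz²) = √(28.3 + 1180) = 34.7, so δu/u = 0.0200.
Q is then a monomial in u, d:
δQ/Q = √((δu/u)² + (½·δd/d)²) = √(0.000401 + 0.00302) = 0.0585
Q = 4350, so δQ = 0.0585 × 4350 = 255.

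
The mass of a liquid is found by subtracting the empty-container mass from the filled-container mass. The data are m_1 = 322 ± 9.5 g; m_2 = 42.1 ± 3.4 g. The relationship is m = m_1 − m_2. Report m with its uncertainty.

280 ± 10.1 g

m is a linear combination, so absolute uncertainties add in quadrature:
  (δm_1)² = 90.2;  (δm_2)² = 11.6
δm = √(102) = 10.1 g
m = 280 g.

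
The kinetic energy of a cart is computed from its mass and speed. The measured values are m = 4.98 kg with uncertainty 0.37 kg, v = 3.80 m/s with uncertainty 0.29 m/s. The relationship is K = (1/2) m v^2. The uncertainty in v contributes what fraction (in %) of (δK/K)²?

(δK/K)² = (1·δm/m)² + (2·δv/v)²
  m term: (1×0.0743)² = 0.00552
  v term: (2×0.0763)² = 0.0233
Total = 0.0288. Share from v = 0.0233/0.0288 = 0.808.

80.8%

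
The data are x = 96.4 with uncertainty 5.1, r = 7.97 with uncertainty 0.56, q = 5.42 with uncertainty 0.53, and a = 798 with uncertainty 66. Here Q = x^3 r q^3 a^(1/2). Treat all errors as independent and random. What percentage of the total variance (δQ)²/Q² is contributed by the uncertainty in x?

(δQ/Q)² = (3·δx/x)² + (1·δr/r)² + (3·δq/q)² + (½·δa/a)²
  x term: (3×0.0529)² = 0.0252
  r term: (1×0.0703)² = 0.00494
  q term: (3×0.0978)² = 0.0861
  a term: (0.5×0.0827)² = 0.00171
Total = 0.118. Share from x = 0.0252/0.118 = 0.214.

21.4%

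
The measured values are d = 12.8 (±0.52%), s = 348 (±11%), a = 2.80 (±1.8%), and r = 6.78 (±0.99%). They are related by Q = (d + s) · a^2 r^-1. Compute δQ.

46.9

Let u = d + s = 361. δu = √(δd² + δs²) = √(0.00443 + 1470) = 38.3, so δu/u = 0.106.
Q is then a monomial in u, a, r:
δQ/Q = √((δu/u)² + (2·δa/a)² + (-1·δr/r)²) = √(0.0113 + 0.00130 + 9.8e-05) = 0.112
Q = 417, so δQ = 0.112 × 417 = 46.9.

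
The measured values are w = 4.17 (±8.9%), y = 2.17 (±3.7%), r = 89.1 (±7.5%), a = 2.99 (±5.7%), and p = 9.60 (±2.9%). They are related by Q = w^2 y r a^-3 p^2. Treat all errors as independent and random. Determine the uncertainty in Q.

For a monomial Q ∝ w^2, y, r, a^-3, p^2, fractional errors add in quadrature:
  (2·δw/w)² = (2×0.0890)² = 0.0317;  (1·δy/y)² = (1×0.0370)² = 0.00137;  (1·δr/r)² = (1×0.0750)² = 0.00562;  (-3·δa/a)² = (-3×0.0570)² = 0.0292;  (2·δp/p)² = (2×0.0290)² = 0.00336
δQ/Q = √(0.0713) = 0.267
Q = 11600, so δQ = 0.267 × 11600 = 3090.

3090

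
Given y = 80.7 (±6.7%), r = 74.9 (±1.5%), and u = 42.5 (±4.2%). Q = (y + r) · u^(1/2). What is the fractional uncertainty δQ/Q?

0.0412

Let w = y + r = 156. δw = √(δy² + δr²) = √(29.2 + 1.26) = 5.52, so δw/w = 0.0355.
Q is then a monomial in w, u:
δQ/Q = √((δw/w)² + (½·δu/u)²) = √(0.00126 + 0.000441) = 0.0412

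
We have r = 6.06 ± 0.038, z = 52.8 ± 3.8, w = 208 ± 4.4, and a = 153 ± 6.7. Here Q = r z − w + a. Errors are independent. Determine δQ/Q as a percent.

Let p = r·z = 320. δp/p = √((1·δr/r)² + (1·δz/z)²) = √(3.93e-05 + 0.00518) = 0.0722, so δp = 23.1.
Q = p − w + a: δQ = √(δp² + δw² + δa²) = √(534 + 19.4 + 44.9) = 24.5
Q = 265, so δQ/Q = 24.5/265 = 0.0923.

9.23%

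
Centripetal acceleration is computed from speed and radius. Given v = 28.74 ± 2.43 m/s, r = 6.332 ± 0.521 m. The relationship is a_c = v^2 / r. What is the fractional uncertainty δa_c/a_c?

0.188

Since a_c is a product/quotient, work with relative uncertainties:
  (2·δv/v)² = (2×0.0846)² = 0.0286;  (-1·δr/r)² = (-1×0.0823)² = 0.00677
δa_c/a_c = √(0.0354) = 0.188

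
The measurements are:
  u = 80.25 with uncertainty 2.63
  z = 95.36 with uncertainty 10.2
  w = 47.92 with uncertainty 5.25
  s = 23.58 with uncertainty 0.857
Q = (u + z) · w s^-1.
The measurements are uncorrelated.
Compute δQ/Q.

0.130

Let h = u + z = 175.6. δh = √(δu² + δz²) = √(6.92 + 104) = 10.5, so δh/h = 0.0600.
Q is then a monomial in h, w, s:
δQ/Q = √((δh/h)² + (1·δw/w)² + (-1·δs/s)²) = √(0.00360 + 0.0120 + 0.00132) = 0.130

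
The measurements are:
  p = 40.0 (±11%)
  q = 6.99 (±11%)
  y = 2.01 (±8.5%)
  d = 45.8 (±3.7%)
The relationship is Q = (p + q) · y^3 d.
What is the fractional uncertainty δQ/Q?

Let u = p + q = 47.0. δu = √(δp² + δq²) = √(19.4 + 0.591) = 4.47, so δu/u = 0.0951.
Q is then a monomial in u, y, d:
δQ/Q = √((δu/u)² + (3·δy/y)² + (1·δd/d)²) = √(0.00904 + 0.0650 + 0.00137) = 0.275

0.275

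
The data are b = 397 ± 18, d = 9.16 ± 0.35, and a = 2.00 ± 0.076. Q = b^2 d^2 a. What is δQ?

Q is a product of powers, so relative uncertainties combine in quadrature:
  (2·δb/b)² = (2×0.0453)² = 0.00822;  (2·δd/d)² = (2×0.0382)² = 0.00584;  (1·δa/a)² = (1×0.0380)² = 0.00144
δQ/Q = √(0.0155) = 0.125
Q = 2.64e+07, so δQ = 0.125 × 2.64e+07 = 3.29e+06.

3.29e+06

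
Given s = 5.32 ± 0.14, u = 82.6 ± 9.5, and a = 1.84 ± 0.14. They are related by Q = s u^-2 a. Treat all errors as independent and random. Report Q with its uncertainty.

0.00143 ± 0.000350

Q is a product of powers, so relative uncertainties combine in quadrature:
  (1·δs/s)² = (1×0.0263)² = 0.000693;  (-2·δu/u)² = (-2×0.115)² = 0.0529;  (1·δa/a)² = (1×0.0761)² = 0.00579
δQ/Q = √(0.0594) = 0.244
Q = 0.00143, so δQ = 0.244 × 0.00143 = 0.000350.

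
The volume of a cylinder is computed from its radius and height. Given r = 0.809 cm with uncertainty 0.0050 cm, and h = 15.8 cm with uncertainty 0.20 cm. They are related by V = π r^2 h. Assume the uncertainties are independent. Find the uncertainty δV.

0.575 cm^3

Products/powers → add relative errors in quadrature, weighted by exponent:
  (2·δr/r)² = (2×0.00618)² = 0.000153;  (1·δh/h)² = (1×0.0127)² = 0.000160
δV/V = √(0.000313) = 0.0177
V = 32.5 cm^3, so δV = 0.0177 × 32.5 = 0.575 cm^3.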